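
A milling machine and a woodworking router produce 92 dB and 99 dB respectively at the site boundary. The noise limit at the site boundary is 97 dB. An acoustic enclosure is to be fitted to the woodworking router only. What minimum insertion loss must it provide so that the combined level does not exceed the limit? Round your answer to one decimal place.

3.7 dB

Fixed contribution from the other source: Σ 10^(L/10) = 10^(92/10) = 1.585e+09 (92.00 dB).
To meet 97 dB overall, the treated woodworking router may contribute at most 10^(97/10) − 1.585e+09 = 3.427e+09, i.e. 95.35 dB.
Required insertion loss = 99 − 95.35 = 3.65 dB.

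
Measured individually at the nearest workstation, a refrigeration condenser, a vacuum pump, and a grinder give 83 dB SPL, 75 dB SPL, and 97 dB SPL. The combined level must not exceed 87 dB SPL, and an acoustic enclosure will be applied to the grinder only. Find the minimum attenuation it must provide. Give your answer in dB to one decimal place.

Fixed contribution from the other sources: Σ 10^(L/10) = 10^(83/10) + 10^(75/10) = 2.311e+08 (83.64 dB SPL).
To meet 87 dB SPL overall, the treated grinder may contribute at most 10^(87/10) − 2.311e+08 = 2.700e+08, i.e. 84.31 dB SPL.
Required insertion loss = 97 − 84.31 = 12.69 dB.

12.7 dB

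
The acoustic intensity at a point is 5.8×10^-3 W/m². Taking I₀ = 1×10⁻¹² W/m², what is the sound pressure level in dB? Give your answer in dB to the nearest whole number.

Dividing by I₀ shifts the exponent by 12: I/I₀ = 5.8×10^9.
L = 10·(0.7634 + 9) = 97.63 dB.

98 dB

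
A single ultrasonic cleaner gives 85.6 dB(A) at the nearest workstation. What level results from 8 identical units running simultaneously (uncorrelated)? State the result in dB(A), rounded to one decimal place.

94.6 dB(A)

N identical incoherent sources raise the level by 10·log₁₀ N.
L_total = 85.6 + 10·log₁₀(8) = 85.6 + 9.031 = 94.63 dB(A).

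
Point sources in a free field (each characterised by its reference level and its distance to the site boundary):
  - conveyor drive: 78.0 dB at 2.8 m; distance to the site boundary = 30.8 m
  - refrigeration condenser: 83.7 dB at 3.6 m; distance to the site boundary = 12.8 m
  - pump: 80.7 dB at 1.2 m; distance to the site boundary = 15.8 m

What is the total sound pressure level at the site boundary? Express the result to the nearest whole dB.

Propagate each source to the receiver with L = L_ref − 20·log₁₀(r/r_ref), then add intensities.
conveyor drive: 78.0 − 20·log₁₀(30.8/2.8) = 78.0 − 20.83 = 57.17 dB.
refrigeration condenser: 83.7 − 20·log₁₀(12.8/3.6) = 83.7 − 11.02 = 72.68 dB.
pump: 80.7 − 20·log₁₀(15.8/1.2) = 80.7 − 22.39 = 58.31 dB.
Σ 10^(L/10) = 1.974e+07 → L_total = 10·log₁₀(1.974e+07) = 72.95 dB.

73 dB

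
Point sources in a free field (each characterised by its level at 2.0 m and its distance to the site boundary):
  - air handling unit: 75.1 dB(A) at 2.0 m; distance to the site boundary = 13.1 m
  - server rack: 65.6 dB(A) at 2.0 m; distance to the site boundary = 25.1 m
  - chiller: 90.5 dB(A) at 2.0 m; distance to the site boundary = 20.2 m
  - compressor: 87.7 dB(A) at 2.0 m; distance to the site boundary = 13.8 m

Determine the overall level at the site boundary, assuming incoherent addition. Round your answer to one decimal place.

73.8 dB(A)

First find each source's level at the receiver (point-source: −20·log₁₀(r/r_ref)), then combine on an intensity basis.
air handling unit: 75.1 − 20·log₁₀(13.1/2.0) = 75.1 − 16.32 = 58.78 dB(A).
server rack: 65.6 − 20·log₁₀(25.1/2.0) = 65.6 − 21.97 = 43.63 dB(A).
chiller: 90.5 − 20·log₁₀(20.2/2.0) = 90.5 − 20.09 = 70.41 dB(A).
compressor: 87.7 − 20·log₁₀(13.8/2.0) = 87.7 − 16.78 = 70.92 dB(A).
Σ 10^(L/10) = 2.414e+07 → L_total = 10·log₁₀(2.414e+07) = 73.83 dB(A).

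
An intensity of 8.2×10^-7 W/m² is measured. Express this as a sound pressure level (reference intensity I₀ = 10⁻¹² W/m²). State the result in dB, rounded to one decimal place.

Dividing by I₀ shifts the exponent by 12: I/I₀ = 8.2×10^5.
L = 10·(0.9138 + 5) = 59.14 dB.

59.1 dB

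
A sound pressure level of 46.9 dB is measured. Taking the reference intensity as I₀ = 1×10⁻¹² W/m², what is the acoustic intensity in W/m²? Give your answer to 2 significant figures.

I/I₀ = 10^(46.9/10) = 4.898e+04, so I = 4.898e+04 × 10⁻¹² W/m².

4.9e-08 W/m²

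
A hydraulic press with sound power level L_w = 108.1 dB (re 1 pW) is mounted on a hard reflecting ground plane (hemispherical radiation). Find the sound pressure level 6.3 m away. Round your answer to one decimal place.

The power spreads over a hemisphere of area 2π·r², so L_p = L_w − 10·log₁₀(2π·r²).
2π·r² = 249.4 m², 10·log₁₀ of that is 23.969 dB.
L_p = 108.1 − 23.969 = 84.13 dB.

84.1 dB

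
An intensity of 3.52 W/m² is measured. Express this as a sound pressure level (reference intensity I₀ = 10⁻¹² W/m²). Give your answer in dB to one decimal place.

I/I₀ = 3.52/10⁻¹² = 3.52×10^12, and L = 10·log₁₀(I/I₀).
L = 10·(0.5465 + 12) = 125.47 dB.

125.5 dB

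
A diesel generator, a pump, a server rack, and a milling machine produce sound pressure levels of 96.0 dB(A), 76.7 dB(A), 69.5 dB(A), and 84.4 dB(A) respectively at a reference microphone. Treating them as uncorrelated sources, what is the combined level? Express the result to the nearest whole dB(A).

96 dB(A)

Incoherent sources combine by intensity addition: L_total = 10·log₁₀(Σ 10^(L_i/10)).
Σ 10^(L/10) = 10^(96.0/10) + 10^(76.7/10) + 10^(69.5/10) + 10^(84.4/10) = 4.312e+09.
L_total = 10·log₁₀(4.312e+09) = 96.35 dB(A).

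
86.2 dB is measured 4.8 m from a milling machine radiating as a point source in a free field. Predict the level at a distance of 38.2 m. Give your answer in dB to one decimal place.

68.2 dB

Point-source attenuation: ΔL = 20·log₁₀(r₂/r₁) = 20·log₁₀(38.2/4.8) = 18.016 dB.
L₂ = 86.2 − 20·log₁₀(38.2/4.8) = 86.2 − 18.016 = 68.18 dB.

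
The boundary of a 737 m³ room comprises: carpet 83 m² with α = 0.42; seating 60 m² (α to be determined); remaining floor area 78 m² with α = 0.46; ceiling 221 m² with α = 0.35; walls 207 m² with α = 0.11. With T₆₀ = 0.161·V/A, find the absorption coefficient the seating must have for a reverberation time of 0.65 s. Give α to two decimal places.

A = 0.161·V/T₆₀ = 0.161·737/0.65 = 182.55 m² sabins.
Absorption from the other surfaces = 83·0.42 + 78·0.46 + 221·0.35 + 207·0.11 = 170.86 m², so the seating must supply 11.69 m² over 60 m².
α = 11.69/60 = 0.195.

0.19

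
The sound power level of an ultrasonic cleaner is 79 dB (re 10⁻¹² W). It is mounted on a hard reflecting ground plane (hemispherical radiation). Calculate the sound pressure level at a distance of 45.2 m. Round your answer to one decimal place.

L_p = L_w − 10·log₁₀(2π·r²) with r = 45.2 m.
2π·r² = 1.284e+04 m², 10·log₁₀ of that is 41.085 dB.
L_p = 79 − 41.085 = 37.92 dB.

37.9 dB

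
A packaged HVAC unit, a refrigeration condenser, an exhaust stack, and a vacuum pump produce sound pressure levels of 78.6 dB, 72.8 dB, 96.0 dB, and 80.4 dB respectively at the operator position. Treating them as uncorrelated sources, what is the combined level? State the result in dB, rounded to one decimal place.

96.2 dB

Incoherent sources combine by intensity addition: L_total = 10·log₁₀(Σ 10^(L_i/10)).
Σ 10^(L/10) = 10^(78.6/10) + 10^(72.8/10) + 10^(96.0/10) + 10^(80.4/10) = 4.182e+09.
L_total = 10·log₁₀(4.182e+09) = 96.21 dB.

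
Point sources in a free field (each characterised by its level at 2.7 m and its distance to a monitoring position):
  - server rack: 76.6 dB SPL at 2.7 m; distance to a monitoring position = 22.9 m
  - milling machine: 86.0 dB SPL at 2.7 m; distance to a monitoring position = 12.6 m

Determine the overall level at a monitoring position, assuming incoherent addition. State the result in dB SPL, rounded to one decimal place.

72.8 dB SPL

First find each source's level at the receiver (point-source: −20·log₁₀(r/r_ref)), then combine on an intensity basis.
server rack: 76.6 − 20·log₁₀(22.9/2.7) = 76.6 − 18.57 = 58.03 dB SPL.
milling machine: 86.0 − 20·log₁₀(12.6/2.7) = 86.0 − 13.38 = 72.62 dB SPL.
Σ 10^(L/10) = 1.892e+07 → L_total = 10·log₁₀(1.892e+07) = 72.77 dB SPL.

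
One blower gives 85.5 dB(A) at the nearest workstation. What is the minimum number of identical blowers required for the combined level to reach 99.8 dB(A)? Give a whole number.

N identical sources give L₁ + 10·log₁₀ N, so require 10·log₁₀ N ≥ 99.8 − 85.5 = 14.3 dB.
N ≥ 10^(14.3/10) = 26.915, so N = 27.

27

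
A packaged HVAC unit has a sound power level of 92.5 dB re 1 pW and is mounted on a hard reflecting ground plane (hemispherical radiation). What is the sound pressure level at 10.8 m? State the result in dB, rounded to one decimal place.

Free-field hemispherical radiation: L_p = L_w − 10·log₁₀(2π·r²), r = 10.8 m.
2π·r² = 732.9 m², 10·log₁₀ of that is 28.650 dB.
L_p = 92.5 − 28.650 = 63.85 dB.

63.8 dB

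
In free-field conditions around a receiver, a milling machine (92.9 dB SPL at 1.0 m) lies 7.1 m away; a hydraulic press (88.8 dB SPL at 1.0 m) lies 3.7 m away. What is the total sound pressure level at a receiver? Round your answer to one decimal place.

79.7 dB SPL

Apply inverse-square spreading to bring every level to the receiver, then sum 10^(L/10).
milling machine: 92.9 − 20·log₁₀(7.1/1.0) = 92.9 − 17.03 = 75.87 dB SPL.
hydraulic press: 88.8 − 20·log₁₀(3.7/1.0) = 88.8 − 11.36 = 77.44 dB SPL.
Σ 10^(L/10) = 9.409e+07 → L_total = 10·log₁₀(9.409e+07) = 79.74 dB SPL.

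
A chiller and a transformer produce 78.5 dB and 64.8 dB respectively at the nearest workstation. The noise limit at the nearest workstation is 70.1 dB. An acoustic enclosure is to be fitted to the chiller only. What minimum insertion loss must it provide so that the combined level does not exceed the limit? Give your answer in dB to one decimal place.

The untreated sources together contribute 10^(64.8/10) = 3.020e+06, i.e. 64.80 dB.
To meet 70.1 dB overall, the treated chiller may contribute at most 10^(70.1/10) − 3.020e+06 = 7.213e+06, i.e. 68.58 dB.
So the chiller must be reduced from 78.5 to 68.58 dB: IL = 9.92 dB.

9.9 dB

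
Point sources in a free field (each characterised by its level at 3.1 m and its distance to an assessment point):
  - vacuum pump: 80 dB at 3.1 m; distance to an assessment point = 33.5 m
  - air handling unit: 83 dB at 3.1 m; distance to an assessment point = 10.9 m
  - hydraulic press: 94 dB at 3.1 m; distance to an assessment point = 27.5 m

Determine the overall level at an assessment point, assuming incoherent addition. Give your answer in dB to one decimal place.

First find each source's level at the receiver (point-source: −20·log₁₀(r/r_ref)), then combine on an intensity basis.
vacuum pump: 80 − 20·log₁₀(33.5/3.1) = 80 − 20.67 = 59.33 dB.
air handling unit: 83 − 20·log₁₀(10.9/3.1) = 83 − 10.92 = 72.08 dB.
hydraulic press: 94 − 20·log₁₀(27.5/3.1) = 94 − 18.96 = 75.04 dB.
Σ 10^(L/10) = 4.891e+07 → L_total = 10·log₁₀(4.891e+07) = 76.89 dB.

76.9 dB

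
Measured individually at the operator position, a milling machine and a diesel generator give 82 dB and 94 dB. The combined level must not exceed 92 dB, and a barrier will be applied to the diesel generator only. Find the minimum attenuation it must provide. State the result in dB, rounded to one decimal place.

2.5 dB

Everything except the diesel generator sums to 10^(82/10) = 1.585e+08 in linear terms, 82.00 dB.
To meet 92 dB overall, the treated diesel generator may contribute at most 10^(92/10) − 1.585e+08 = 1.426e+09, i.e. 91.54 dB.
So the diesel generator must be reduced from 94 to 91.54 dB: IL = 2.46 dB.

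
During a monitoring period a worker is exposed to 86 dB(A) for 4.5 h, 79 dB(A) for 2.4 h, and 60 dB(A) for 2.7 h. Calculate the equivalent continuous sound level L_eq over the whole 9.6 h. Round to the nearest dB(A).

83 dB(A)

L_eq = 10·log₁₀[(1/T)·Σ tᵢ·10^(Lᵢ/10)] with T = 9.6 h.
Σ tᵢ·10^(Lᵢ/10) = 4.5·10^(86/10) + 2.4·10^(79/10) + 2.7·10^(60/10) = 1.985e+09.
L_eq = 10·log₁₀(1.985e+09/9.6) = 83.15 dB(A).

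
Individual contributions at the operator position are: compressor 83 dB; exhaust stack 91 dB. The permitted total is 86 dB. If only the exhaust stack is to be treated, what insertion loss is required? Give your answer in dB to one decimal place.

8.0 dB

The untreated sources together contribute 10^(83/10) = 1.995e+08, i.e. 83.00 dB.
The limit corresponds to 10^(86/10) = 3.981e+08; subtracting the fixed part leaves 1.986e+08 for the exhaust stack, i.e. 82.98 dB.
So the exhaust stack must be reduced from 91 to 82.98 dB: IL = 8.02 dB.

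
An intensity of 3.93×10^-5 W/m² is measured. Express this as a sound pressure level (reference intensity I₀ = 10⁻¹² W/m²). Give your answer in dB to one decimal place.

Dividing by I₀ shifts the exponent by 12: I/I₀ = 3.93×10^7.
L = 10·(0.5944 + 7) = 75.94 dB.

75.9 dB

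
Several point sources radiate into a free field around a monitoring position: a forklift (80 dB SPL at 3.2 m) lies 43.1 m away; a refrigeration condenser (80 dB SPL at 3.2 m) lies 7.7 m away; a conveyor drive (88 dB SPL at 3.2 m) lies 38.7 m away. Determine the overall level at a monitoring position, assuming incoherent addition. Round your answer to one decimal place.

73.5 dB SPL

Propagate each source to the receiver with L = L_ref − 20·log₁₀(r/r_ref), then add intensities.
forklift: 80 − 20·log₁₀(43.1/3.2) = 80 − 22.59 = 57.41 dB SPL.
refrigeration condenser: 80 − 20·log₁₀(7.7/3.2) = 80 − 7.63 = 72.37 dB SPL.
conveyor drive: 88 − 20·log₁₀(38.7/3.2) = 88 − 21.65 = 66.35 dB SPL.
Σ 10^(L/10) = 2.214e+07 → L_total = 10·log₁₀(2.214e+07) = 73.45 dB SPL.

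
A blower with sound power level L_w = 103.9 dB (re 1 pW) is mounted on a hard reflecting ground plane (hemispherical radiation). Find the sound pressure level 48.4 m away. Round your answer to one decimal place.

L_p = L_w − 10·log₁₀(2π·r²) with r = 48.4 m.
2π·r² = 1.472e+04 m², 10·log₁₀ of that is 41.679 dB.
L_p = 103.9 − 41.679 = 62.22 dB.

62.2 dB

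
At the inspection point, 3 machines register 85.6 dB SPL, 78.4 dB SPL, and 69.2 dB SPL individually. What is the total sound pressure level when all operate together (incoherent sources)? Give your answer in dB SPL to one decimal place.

Incoherent sources combine by intensity addition: L_total = 10·log₁₀(Σ 10^(L_i/10)).
Σ 10^(L/10) = 10^(85.6/10) + 10^(78.4/10) + 10^(69.2/10) = 4.406e+08.
L_total = 10·log₁₀(4.406e+08) = 86.44 dB SPL.

86.4 dB SPL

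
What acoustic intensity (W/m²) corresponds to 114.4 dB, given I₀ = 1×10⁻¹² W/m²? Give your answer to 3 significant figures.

I/I₀ = 10^(114.4/10) = 2.754e+11, so I = 2.754e+11 × 10⁻¹² W/m².

0.275 W/m²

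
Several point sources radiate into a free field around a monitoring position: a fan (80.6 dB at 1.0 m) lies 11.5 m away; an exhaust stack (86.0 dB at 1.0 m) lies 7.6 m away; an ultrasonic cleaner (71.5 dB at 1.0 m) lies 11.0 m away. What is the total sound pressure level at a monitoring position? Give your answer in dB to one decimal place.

Propagate each source to the receiver with L = L_ref − 20·log₁₀(r/r_ref), then add intensities.
fan: 80.6 − 20·log₁₀(11.5/1.0) = 80.6 − 21.21 = 59.39 dB.
exhaust stack: 86.0 − 20·log₁₀(7.6/1.0) = 86.0 − 17.62 = 68.38 dB.
ultrasonic cleaner: 71.5 − 20·log₁₀(11.0/1.0) = 71.5 − 20.83 = 50.67 dB.
Σ 10^(L/10) = 7.877e+06 → L_total = 10·log₁₀(7.877e+06) = 68.96 dB.

69.0 dB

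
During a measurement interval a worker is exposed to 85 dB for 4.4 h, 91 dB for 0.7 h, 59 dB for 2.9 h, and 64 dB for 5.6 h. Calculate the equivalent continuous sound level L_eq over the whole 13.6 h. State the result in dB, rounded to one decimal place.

82.3 dB

L_eq = 10·log₁₀[(1/T)·Σ tᵢ·10^(Lᵢ/10)] with T = 13.6 h.
Σ tᵢ·10^(Lᵢ/10) = 4.4·10^(85/10) + 0.7·10^(91/10) + 2.9·10^(59/10) + 5.6·10^(64/10) = 2.289e+09.
L_eq = 10·log₁₀(2.289e+09/13.6) = 82.26 dB.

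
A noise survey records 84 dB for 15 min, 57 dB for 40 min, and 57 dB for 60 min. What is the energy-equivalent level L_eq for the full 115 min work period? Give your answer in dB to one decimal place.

75.2 dB

L_eq = 10·log₁₀[(1/T)·Σ tᵢ·10^(Lᵢ/10)] with T = 115 min.
Σ tᵢ·10^(Lᵢ/10) = 15·10^(84/10) + 40·10^(57/10) + 60·10^(57/10) = 3.818e+09.
L_eq = 10·log₁₀(3.818e+09/115) = 75.21 dB.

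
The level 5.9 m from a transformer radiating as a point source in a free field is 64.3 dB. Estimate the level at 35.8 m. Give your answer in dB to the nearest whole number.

Spherical spreading from a point source gives a 20·log₁₀(r₂/r₁) drop.
L₂ = 64.3 − 20·log₁₀(35.8/5.9) = 64.3 − 15.661 = 48.64 dB.

49 dB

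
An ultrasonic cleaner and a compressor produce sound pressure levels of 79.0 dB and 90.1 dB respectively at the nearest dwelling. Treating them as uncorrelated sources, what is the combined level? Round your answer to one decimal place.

90.4 dB

For uncorrelated sources the intensities add, so convert each level to linear form, sum, and take 10·log₁₀ of the total.
Σ 10^(L/10) = 10^(79.0/10) + 10^(90.1/10) = 1.103e+09.
L_total = 10·log₁₀(1.103e+09) = 90.42 dB.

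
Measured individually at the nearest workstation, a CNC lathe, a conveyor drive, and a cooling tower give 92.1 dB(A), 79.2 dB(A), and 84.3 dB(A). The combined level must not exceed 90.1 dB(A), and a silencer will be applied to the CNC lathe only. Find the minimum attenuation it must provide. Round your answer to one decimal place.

3.8 dB

The untreated sources together contribute 10^(79.2/10) + 10^(84.3/10) = 3.523e+08, i.e. 85.47 dB(A).
To meet 90.1 dB(A) overall, the treated CNC lathe may contribute at most 10^(90.1/10) − 3.523e+08 = 6.710e+08, i.e. 88.27 dB(A).
Required insertion loss = 92.1 − 88.27 = 3.83 dB.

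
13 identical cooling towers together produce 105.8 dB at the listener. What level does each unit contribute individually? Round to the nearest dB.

95 dB

Dividing the total intensity by 13 lowers the level by 10·log₁₀ 13 = 11.139 dB: L₁ = 105.8 − 11.139.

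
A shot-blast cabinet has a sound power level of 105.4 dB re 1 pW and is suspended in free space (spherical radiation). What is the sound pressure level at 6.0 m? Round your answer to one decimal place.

78.8 dB

The power spreads over a sphere of area 4π·r², so L_p = L_w − 10·log₁₀(4π·r²).
4π·r² = 452.4 m², 10·log₁₀ of that is 26.555 dB.
L_p = 105.4 − 26.555 = 78.84 dB.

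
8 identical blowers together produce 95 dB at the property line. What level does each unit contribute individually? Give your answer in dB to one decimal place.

86.0 dB

8 equal contributions raise the level by 10·log₁₀ 8 = 9.031 dB, so each unit alone gives 95 − 9.031.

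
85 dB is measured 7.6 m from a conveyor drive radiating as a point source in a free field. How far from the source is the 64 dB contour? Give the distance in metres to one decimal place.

For a point source L₁ − L₂ = 20·log₁₀(r₂/r₁), so r₂ = r₁·10^((L₁−L₂)/20).
r₂ = 7.6·10^((85−64)/20) = 7.6·10^(21.0/20) = 85.27 m.

85.3 m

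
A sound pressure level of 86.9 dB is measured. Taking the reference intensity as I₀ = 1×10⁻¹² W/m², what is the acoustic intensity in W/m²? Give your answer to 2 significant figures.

L = 10·log₁₀(I/I₀) ⇒ I = I₀·10^(L/10) = 10⁻¹² × 10^8.69.

0.00049 W/m²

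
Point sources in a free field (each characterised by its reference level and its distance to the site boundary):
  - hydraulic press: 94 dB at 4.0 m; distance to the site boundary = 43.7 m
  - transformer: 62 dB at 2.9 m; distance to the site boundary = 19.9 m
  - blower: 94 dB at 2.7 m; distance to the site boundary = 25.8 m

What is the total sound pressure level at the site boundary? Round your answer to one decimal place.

Propagate each source to the receiver with L = L_ref − 20·log₁₀(r/r_ref), then add intensities.
hydraulic press: 94 − 20·log₁₀(43.7/4.0) = 94 − 20.77 = 73.23 dB.
transformer: 62 − 20·log₁₀(19.9/2.9) = 62 − 16.73 = 45.27 dB.
blower: 94 − 20·log₁₀(25.8/2.7) = 94 − 19.61 = 74.39 dB.
Σ 10^(L/10) = 4.859e+07 → L_total = 10·log₁₀(4.859e+07) = 76.87 dB.

76.9 dB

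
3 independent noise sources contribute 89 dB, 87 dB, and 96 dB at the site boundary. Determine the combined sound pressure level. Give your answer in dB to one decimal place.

97.2 dB

For uncorrelated sources the intensities add, so convert each level to linear form, sum, and take 10·log₁₀ of the total.
Σ 10^(L/10) = 10^(89/10) + 10^(87/10) + 10^(96/10) = 5.277e+09.
L_total = 10·log₁₀(5.277e+09) = 97.22 dB.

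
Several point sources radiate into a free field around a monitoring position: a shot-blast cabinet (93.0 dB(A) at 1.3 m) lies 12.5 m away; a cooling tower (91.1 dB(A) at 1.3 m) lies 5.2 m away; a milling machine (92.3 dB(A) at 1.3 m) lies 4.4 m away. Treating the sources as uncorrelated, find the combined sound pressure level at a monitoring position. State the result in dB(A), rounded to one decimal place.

84.0 dB(A)

Apply inverse-square spreading to bring every level to the receiver, then sum 10^(L/10).
shot-blast cabinet: 93.0 − 20·log₁₀(12.5/1.3) = 93.0 − 19.66 = 73.34 dB(A).
cooling tower: 91.1 − 20·log₁₀(5.2/1.3) = 91.1 − 12.04 = 79.06 dB(A).
milling machine: 92.3 − 20·log₁₀(4.4/1.3) = 92.3 − 10.59 = 81.71 dB(A).
Σ 10^(L/10) = 2.503e+08 → L_total = 10·log₁₀(2.503e+08) = 83.99 dB(A).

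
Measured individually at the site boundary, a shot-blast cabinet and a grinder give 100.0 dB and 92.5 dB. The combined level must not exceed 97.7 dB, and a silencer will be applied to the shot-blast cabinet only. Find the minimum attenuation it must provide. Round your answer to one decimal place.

3.9 dB

The untreated sources together contribute 10^(92.5/10) = 1.778e+09, i.e. 92.50 dB.
To meet 97.7 dB overall, the treated shot-blast cabinet may contribute at most 10^(97.7/10) − 1.778e+09 = 4.110e+09, i.e. 96.14 dB.
So the shot-blast cabinet must be reduced from 100.0 to 96.14 dB: IL = 3.86 dB.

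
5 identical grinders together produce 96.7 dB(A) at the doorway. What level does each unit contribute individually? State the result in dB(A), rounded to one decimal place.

5 equal contributions raise the level by 10·log₁₀ 5 = 6.990 dB, so each unit alone gives 96.7 − 6.990.

89.7 dB(A)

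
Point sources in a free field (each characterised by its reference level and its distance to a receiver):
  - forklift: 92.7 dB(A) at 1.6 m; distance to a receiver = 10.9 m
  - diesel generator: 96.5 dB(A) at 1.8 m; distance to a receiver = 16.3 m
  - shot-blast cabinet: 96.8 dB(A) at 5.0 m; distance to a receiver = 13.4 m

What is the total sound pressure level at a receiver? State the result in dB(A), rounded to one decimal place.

Propagate each source to the receiver with L = L_ref − 20·log₁₀(r/r_ref), then add intensities.
forklift: 92.7 − 20·log₁₀(10.9/1.6) = 92.7 − 16.67 = 76.03 dB(A).
diesel generator: 96.5 − 20·log₁₀(16.3/1.8) = 96.5 − 19.14 = 77.36 dB(A).
shot-blast cabinet: 96.8 − 20·log₁₀(13.4/5.0) = 96.8 − 8.56 = 88.24 dB(A).
Σ 10^(L/10) = 7.610e+08 → L_total = 10·log₁₀(7.610e+08) = 88.81 dB(A).

88.8 dB(A)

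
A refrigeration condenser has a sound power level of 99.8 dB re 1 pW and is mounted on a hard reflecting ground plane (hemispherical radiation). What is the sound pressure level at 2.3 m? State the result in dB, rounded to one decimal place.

Free-field hemispherical radiation: L_p = L_w − 10·log₁₀(2π·r²), r = 2.3 m.
2π·r² = 33.24 m², 10·log₁₀ of that is 15.216 dB.
L_p = 99.8 − 15.216 = 84.58 dB.

84.6 dB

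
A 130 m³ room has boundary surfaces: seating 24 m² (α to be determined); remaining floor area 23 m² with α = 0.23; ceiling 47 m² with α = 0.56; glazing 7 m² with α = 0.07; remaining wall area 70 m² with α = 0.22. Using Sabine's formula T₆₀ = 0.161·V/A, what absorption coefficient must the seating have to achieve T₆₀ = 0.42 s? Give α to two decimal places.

0.10

Required total absorption A = 0.161·130/0.42 = 49.83 m².
Absorption from the other surfaces = 23·0.23 + 47·0.56 + 7·0.07 + 70·0.22 = 47.50 m², so the seating must supply 2.33 m² over 24 m².
α = 2.33/24 = 0.097.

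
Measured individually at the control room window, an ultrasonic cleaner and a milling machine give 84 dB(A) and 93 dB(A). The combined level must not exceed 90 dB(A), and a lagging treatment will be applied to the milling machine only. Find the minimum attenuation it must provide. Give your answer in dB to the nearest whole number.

4 dB

The untreated sources together contribute 10^(84/10) = 2.512e+08, i.e. 84.00 dB(A).
The limit corresponds to 10^(90/10) = 1.000e+09; subtracting the fixed part leaves 7.488e+08 for the milling machine, i.e. 88.74 dB(A).
So the milling machine must be reduced from 93 to 88.74 dB(A): IL = 4.26 dB.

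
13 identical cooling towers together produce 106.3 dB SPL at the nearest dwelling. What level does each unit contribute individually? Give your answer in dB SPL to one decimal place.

For N identical incoherent sources L_total = L₁ + 10·log₁₀ N, so L₁ = 106.3 − 10·log₁₀(13) = 106.3 − 11.139.

95.2 dB SPL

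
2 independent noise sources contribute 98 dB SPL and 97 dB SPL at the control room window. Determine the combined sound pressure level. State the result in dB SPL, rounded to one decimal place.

Incoherent sources combine by intensity addition: L_total = 10·log₁₀(Σ 10^(L_i/10)).
Σ 10^(L/10) = 10^(98/10) + 10^(97/10) = 1.132e+10.
L_total = 10·log₁₀(1.132e+10) = 100.54 dB SPL.

100.5 dB SPL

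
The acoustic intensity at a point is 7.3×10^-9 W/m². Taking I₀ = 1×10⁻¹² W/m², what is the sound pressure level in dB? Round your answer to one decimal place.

Dividing by I₀ shifts the exponent by 12: I/I₀ = 7.3×10^3.
L = 10·(0.8633 + 3) = 38.63 dB.

38.6 dB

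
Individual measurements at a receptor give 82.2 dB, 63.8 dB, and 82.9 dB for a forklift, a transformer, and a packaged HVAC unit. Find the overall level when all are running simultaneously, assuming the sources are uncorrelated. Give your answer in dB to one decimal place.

85.6 dB

Incoherent sources combine by intensity addition: L_total = 10·log₁₀(Σ 10^(L_i/10)).
Σ 10^(L/10) = 10^(82.2/10) + 10^(63.8/10) + 10^(82.9/10) = 3.633e+08.
L_total = 10·log₁₀(3.633e+08) = 85.60 dB.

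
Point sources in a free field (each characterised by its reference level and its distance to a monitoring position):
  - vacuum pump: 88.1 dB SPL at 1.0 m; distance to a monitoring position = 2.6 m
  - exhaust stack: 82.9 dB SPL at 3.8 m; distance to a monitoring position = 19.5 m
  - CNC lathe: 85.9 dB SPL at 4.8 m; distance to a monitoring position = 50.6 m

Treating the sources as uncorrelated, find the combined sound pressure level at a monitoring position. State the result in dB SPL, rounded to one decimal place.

First find each source's level at the receiver (point-source: −20·log₁₀(r/r_ref)), then combine on an intensity basis.
vacuum pump: 88.1 − 20·log₁₀(2.6/1.0) = 88.1 − 8.30 = 79.80 dB SPL.
exhaust stack: 82.9 − 20·log₁₀(19.5/3.8) = 82.9 − 14.21 = 68.69 dB SPL.
CNC lathe: 85.9 − 20·log₁₀(50.6/4.8) = 85.9 − 20.46 = 65.44 dB SPL.
Σ 10^(L/10) = 1.064e+08 → L_total = 10·log₁₀(1.064e+08) = 80.27 dB SPL.

80.3 dB SPL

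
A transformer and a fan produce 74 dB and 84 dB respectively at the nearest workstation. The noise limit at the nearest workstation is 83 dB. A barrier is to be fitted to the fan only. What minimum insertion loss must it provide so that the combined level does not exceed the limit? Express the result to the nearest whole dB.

Fixed contribution from the other source: Σ 10^(L/10) = 10^(74/10) = 2.512e+07 (74.00 dB).
The limit corresponds to 10^(83/10) = 1.995e+08; subtracting the fixed part leaves 1.744e+08 for the fan, i.e. 82.42 dB.
So the fan must be reduced from 84 to 82.42 dB: IL = 1.58 dB.

2 dB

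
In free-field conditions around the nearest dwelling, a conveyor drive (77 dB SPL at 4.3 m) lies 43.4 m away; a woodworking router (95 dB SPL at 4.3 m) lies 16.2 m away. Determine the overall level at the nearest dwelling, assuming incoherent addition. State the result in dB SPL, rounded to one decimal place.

83.5 dB SPL

First find each source's level at the receiver (point-source: −20·log₁₀(r/r_ref)), then combine on an intensity basis.
conveyor drive: 77 − 20·log₁₀(43.4/4.3) = 77 − 20.08 = 56.92 dB SPL.
woodworking router: 95 − 20·log₁₀(16.2/4.3) = 95 − 11.52 = 83.48 dB SPL.
Σ 10^(L/10) = 2.233e+08 → L_total = 10·log₁₀(2.233e+08) = 83.49 dB SPL.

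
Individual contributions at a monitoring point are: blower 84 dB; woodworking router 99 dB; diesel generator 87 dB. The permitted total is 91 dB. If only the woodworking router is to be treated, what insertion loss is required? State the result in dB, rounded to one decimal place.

12.0 dB

The untreated sources together contribute 10^(84/10) + 10^(87/10) = 7.524e+08, i.e. 88.76 dB.
The limit corresponds to 10^(91/10) = 1.259e+09; subtracting the fixed part leaves 5.065e+08 for the woodworking router, i.e. 87.05 dB.
Required insertion loss = 99 − 87.05 = 11.95 dB.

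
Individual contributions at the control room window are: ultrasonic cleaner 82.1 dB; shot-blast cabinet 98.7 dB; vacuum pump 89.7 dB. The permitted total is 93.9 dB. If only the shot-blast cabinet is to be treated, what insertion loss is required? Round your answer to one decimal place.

7.4 dB

Everything except the shot-blast cabinet sums to 10^(82.1/10) + 10^(89.7/10) = 1.095e+09 in linear terms, 90.40 dB.
The limit corresponds to 10^(93.9/10) = 2.455e+09; subtracting the fixed part leaves 1.359e+09 for the shot-blast cabinet, i.e. 91.33 dB.
Required insertion loss = 98.7 − 91.33 = 7.37 dB.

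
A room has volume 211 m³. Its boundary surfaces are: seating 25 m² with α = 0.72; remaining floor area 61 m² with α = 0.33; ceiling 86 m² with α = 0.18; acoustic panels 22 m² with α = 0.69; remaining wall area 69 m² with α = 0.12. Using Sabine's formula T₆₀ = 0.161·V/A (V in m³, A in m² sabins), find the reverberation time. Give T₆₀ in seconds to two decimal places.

A = Σ Sᵢαᵢ = 25·0.72 + 61·0.33 + 86·0.18 + 22·0.69 + 69·0.12 = 77.07 m².
T₆₀ = 0.161·V/A = 0.161·211/77.07 = 0.441 s.

0.44 s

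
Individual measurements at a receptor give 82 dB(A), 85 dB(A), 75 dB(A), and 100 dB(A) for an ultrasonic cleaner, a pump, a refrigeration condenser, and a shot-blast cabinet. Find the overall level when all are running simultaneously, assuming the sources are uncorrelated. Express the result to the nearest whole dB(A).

Incoherent sources combine by intensity addition: L_total = 10·log₁₀(Σ 10^(L_i/10)).
Σ 10^(L/10) = 10^(82/10) + 10^(85/10) + 10^(75/10) + 10^(100/10) = 1.051e+10.
L_total = 10·log₁₀(1.051e+10) = 100.21 dB(A).

100 dB(A)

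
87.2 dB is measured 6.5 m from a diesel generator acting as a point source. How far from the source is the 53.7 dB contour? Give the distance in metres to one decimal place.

307.5 m

The 33.5 dB drop corresponds to a distance ratio of 10^(33.5/20) for a point source.
r₂ = 6.5·10^((87.2−53.7)/20) = 6.5·10^(33.5/20) = 307.55 m.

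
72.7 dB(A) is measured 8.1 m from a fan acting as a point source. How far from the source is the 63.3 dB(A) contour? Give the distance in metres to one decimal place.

Point-source spreading drops the level by 20·log₁₀(r₂/r₁); inverting, r₂/r₁ = 10^(ΔL/20).
r₂ = 8.1·10^((72.7−63.3)/20) = 8.1·10^(9.4/20) = 23.90 m.

23.9 m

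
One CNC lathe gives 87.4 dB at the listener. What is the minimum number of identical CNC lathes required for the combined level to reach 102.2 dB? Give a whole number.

31

Need L₁ + 10·log₁₀ N ≥ 102.2, i.e. log₁₀ N ≥ 1.48.
N ≥ 10^(14.8/10) = 30.200, so N = 31.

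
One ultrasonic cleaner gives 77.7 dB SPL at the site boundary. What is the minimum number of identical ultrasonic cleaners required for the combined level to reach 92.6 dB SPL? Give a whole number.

31

Need L₁ + 10·log₁₀ N ≥ 92.6, i.e. log₁₀ N ≥ 1.49.
N ≥ 10^(14.9/10) = 30.903, so N = 31.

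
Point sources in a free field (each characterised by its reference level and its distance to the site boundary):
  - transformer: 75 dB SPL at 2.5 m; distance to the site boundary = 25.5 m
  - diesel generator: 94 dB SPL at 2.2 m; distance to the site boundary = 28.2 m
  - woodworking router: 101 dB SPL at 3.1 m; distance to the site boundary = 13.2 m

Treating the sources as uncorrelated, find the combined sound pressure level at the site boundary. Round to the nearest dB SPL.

89 dB SPL

Propagate each source to the receiver with L = L_ref − 20·log₁₀(r/r_ref), then add intensities.
transformer: 75 − 20·log₁₀(25.5/2.5) = 75 − 20.17 = 54.83 dB SPL.
diesel generator: 94 − 20·log₁₀(28.2/2.2) = 94 − 22.16 = 71.84 dB SPL.
woodworking router: 101 − 20·log₁₀(13.2/3.1) = 101 − 12.58 = 88.42 dB SPL.
Σ 10^(L/10) = 7.099e+08 → L_total = 10·log₁₀(7.099e+08) = 88.51 dB SPL.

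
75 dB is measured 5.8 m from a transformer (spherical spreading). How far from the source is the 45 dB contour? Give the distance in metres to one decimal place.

183.4 m

The 30.0 dB drop corresponds to a distance ratio of 10^(30.0/20) for a point source.
r₂ = 5.8·10^((75−45)/20) = 5.8·10^(30.0/20) = 183.41 m.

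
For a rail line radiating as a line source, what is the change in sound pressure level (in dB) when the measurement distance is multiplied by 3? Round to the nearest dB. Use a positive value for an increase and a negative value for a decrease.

-5 dB

Line-source spreading: ΔL = −10·log₁₀(r₂/r₁).
ΔL = −10·log₁₀(3) = -4.77 dB.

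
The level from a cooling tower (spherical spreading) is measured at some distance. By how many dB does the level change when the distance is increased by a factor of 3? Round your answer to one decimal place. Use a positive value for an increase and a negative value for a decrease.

-9.5 dB

With spherical spreading the level changes by −20·log₁₀(r₂/r₁).
ΔL = −20·log₁₀(3) = -9.54 dB.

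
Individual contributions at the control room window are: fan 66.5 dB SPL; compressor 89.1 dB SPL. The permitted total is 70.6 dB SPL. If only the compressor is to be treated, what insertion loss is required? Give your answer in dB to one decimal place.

20.6 dB

Everything except the compressor sums to 10^(66.5/10) = 4.467e+06 in linear terms, 66.50 dB SPL.
The limit corresponds to 10^(70.6/10) = 1.148e+07; subtracting the fixed part leaves 7.015e+06 for the compressor, i.e. 68.46 dB SPL.
So the compressor must be reduced from 89.1 to 68.46 dB SPL: IL = 20.64 dB.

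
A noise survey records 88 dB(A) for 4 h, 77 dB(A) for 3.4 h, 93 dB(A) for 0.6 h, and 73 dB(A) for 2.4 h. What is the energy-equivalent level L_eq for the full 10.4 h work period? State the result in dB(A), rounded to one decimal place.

L_eq = 10·log₁₀[(1/T)·Σ tᵢ·10^(Lᵢ/10)] with T = 10.4 h.
Σ tᵢ·10^(Lᵢ/10) = 4·10^(88/10) + 3.4·10^(77/10) + 0.6·10^(93/10) + 2.4·10^(73/10) = 3.939e+09.
L_eq = 10·log₁₀(3.939e+09/10.4) = 85.78 dB(A).

85.8 dB(A)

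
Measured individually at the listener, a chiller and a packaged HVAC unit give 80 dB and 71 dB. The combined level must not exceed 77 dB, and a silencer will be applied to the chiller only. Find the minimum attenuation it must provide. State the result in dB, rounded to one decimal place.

Everything except the chiller sums to 10^(71/10) = 1.259e+07 in linear terms, 71.00 dB.
To meet 77 dB overall, the treated chiller may contribute at most 10^(77/10) − 1.259e+07 = 3.753e+07, i.e. 75.74 dB.
Required insertion loss = 80 − 75.74 = 4.26 dB.

4.3 dB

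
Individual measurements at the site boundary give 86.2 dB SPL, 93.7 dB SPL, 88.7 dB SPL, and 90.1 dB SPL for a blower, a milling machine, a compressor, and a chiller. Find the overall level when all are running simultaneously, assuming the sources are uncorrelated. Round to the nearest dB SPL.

Incoherent sources combine by intensity addition: L_total = 10·log₁₀(Σ 10^(L_i/10)).
Σ 10^(L/10) = 10^(86.2/10) + 10^(93.7/10) + 10^(88.7/10) + 10^(90.1/10) = 4.526e+09.
L_total = 10·log₁₀(4.526e+09) = 96.56 dB SPL.

97 dB SPL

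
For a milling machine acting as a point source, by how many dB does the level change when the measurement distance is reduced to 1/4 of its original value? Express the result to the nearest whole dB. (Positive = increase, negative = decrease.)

Point-source spreading: ΔL = −20·log₁₀(r₂/r₁).
ΔL = −20·log₁₀(0.25) = +12.04 dB.

+12 dB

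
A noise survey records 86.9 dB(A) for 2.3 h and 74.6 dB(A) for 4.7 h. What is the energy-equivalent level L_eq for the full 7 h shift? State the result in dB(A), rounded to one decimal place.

82.6 dB(A)

L_eq = 10·log₁₀[(1/T)·Σ tᵢ·10^(Lᵢ/10)] with T = 7 h.
Σ tᵢ·10^(Lᵢ/10) = 2.3·10^(86.9/10) + 4.7·10^(74.6/10) = 1.262e+09.
L_eq = 10·log₁₀(1.262e+09/7) = 82.56 dB(A).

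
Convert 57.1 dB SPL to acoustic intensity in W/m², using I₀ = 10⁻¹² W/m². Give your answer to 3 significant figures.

I = I₀·10^(L/10) = 10⁻¹² × 10^(57.1/10) = 10^(-6.290).

5.13e-07 W/m²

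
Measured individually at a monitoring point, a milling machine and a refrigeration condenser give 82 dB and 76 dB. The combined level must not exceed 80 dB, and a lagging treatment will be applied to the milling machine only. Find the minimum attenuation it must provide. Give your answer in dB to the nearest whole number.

4 dB

Fixed contribution from the other source: Σ 10^(L/10) = 10^(76/10) = 3.981e+07 (76.00 dB).
To meet 80 dB overall, the treated milling machine may contribute at most 10^(80/10) − 3.981e+07 = 6.019e+07, i.e. 77.80 dB.
So the milling machine must be reduced from 82 to 77.80 dB: IL = 4.20 dB.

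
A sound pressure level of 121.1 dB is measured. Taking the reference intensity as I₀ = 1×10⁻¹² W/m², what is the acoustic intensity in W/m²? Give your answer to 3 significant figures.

L = 10·log₁₀(I/I₀) ⇒ I = I₀·10^(L/10) = 10⁻¹² × 10^12.11.

1.29 W/m²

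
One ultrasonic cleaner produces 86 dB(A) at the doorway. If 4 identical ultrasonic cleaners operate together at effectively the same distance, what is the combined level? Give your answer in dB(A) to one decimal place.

With 4 equal, uncorrelated contributions the intensity is 4× that of one unit, giving a rise of 10·log₁₀ 4.
L_total = 86 + 10·log₁₀(4) = 86 + 6.021 = 92.02 dB(A).

92.0 dB(A)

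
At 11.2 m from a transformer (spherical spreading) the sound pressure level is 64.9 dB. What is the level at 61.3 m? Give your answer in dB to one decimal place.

Point-source attenuation: ΔL = 20·log₁₀(r₂/r₁) = 20·log₁₀(61.3/11.2) = 14.765 dB.
L₂ = 64.9 − 20·log₁₀(61.3/11.2) = 64.9 − 14.765 = 50.14 dB.

50.1 dB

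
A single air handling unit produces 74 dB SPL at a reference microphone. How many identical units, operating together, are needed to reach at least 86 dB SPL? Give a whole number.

16

The shortfall is 86 − 74 = 12.0 dB, and N units add 10·log₁₀ N, so need 10·log₁₀ N ≥ 12.0.
N ≥ 10^(12.0/10) = 15.849, so N = 16.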